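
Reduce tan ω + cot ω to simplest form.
tan ω + cot ω = sec ω csc ω (using Quotient identities)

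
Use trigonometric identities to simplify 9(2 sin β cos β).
9(2 sin β cos β) = 9(sin(2β)) (using Double angle)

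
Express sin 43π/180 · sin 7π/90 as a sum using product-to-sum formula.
sin 43π/180 sin 7π/90 = (1/2)[cos(43π/180-7π/90) - cos(43π/180+7π/90)]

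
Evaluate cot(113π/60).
cot(113π/60) = -2.605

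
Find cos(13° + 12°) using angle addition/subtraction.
cos(13° + 12°) = cos 13° cos 12° - sin 13° sin 12° = 0.9063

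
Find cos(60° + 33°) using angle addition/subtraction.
cos(60° + 33°) = cos 60° cos 33° - sin 60° sin 33° = -0.05234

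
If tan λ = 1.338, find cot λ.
cot λ = 1/tan λ = 0.7474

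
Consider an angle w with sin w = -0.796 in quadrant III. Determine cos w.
cos w = ±√(1 - sin²w) = -0.6053 (negative in QIII)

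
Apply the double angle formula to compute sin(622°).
sin(622°) = 2 sin 311° cos 311° = -0.9903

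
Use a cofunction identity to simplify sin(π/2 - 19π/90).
sin(π/2 - 19π/90) = cos(19π/90)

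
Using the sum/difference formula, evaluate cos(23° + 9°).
cos(23° + 9°) = cos 23° cos 9° - sin 23° sin 9° = 0.848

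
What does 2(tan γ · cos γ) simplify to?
2(tan γ · cos γ) = 2(sin γ) (using Quotient identity)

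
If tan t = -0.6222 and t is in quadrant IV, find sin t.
sin t = -0.5283 (using tan²t + 1 = sec²t)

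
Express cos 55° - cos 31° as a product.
cos 55° - cos 31° = -2 sin(43°) sin(12°)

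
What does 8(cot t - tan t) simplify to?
8(cot t - tan t) = 8(2 cot(2t)) (using Double angle)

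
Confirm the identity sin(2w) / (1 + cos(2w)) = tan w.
LHS = 2 sin w cos w / (2cos²w) = sin w/cos w = tan w = RHS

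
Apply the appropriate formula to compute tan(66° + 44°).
tan(66° + 44°) = (tan 66° + tan 44°)/(1 - tan 66° tan 44°) = -2.747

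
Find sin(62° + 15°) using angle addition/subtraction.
sin(62° + 15°) = sin 62° cos 15° + cos 62° sin 15° = 0.9744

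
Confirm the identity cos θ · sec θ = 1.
LHS = cos θ · (1/cos θ) = 1 = RHS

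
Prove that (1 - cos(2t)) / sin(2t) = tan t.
LHS = 2sin²t / (2 sin t cos t) = sin t/cos t = tan t = RHS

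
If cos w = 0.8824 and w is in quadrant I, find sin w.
sin w = 0.4705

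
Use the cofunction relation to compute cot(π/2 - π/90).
cot(π/2 - π/90) = tan(π/90) = 0.03492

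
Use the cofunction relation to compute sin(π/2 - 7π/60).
sin(π/2 - 7π/60) = cos(7π/60) = 0.9336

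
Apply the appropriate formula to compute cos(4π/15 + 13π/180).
cos(4π/15 + 13π/180) = cos 4π/15 cos 13π/180 - sin 4π/15 sin 13π/180 = 0.4848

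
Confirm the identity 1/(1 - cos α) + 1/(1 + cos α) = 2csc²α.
LHS = [(1 + cos α) + (1 - cos α)] / [(1 - cos α)(1 + cos α)] = 2/(1 - cos²α) = 2/sin²α = 2csc²α = RHS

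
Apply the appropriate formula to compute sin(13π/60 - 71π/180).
sin(13π/60 - 71π/180) = sin 13π/60 cos 71π/180 - cos 13π/60 sin 71π/180 = -0.5299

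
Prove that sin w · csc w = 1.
LHS = sin w · (1/sin w) = 1 = RHS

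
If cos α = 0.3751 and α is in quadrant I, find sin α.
sin α = 0.927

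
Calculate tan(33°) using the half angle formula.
tan(33°) = sin 66° / (1 + cos 66°) = 0.6494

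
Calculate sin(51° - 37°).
sin(51° - 37°) = sin 51° cos 37° - cos 51° sin 37° = 0.2419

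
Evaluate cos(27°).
cos(27°) = 0.891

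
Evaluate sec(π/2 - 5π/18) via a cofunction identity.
sec(π/2 - 5π/18) = csc(5π/18) = 1.305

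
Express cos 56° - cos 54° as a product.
cos 56° - cos 54° = -2 sin(55°) sin(1°)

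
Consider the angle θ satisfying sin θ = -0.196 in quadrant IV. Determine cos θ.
cos θ = √(1 - sin²θ) = 0.9806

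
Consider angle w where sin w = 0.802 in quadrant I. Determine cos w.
cos w = √(1 - sin²w) = 0.5973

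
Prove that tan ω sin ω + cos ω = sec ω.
LHS = sin²ω/cos ω + cos ω = (sin²ω + cos²ω)/cos ω = 1/cos ω = sec ω = RHS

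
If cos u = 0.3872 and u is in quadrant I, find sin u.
sin u = 0.922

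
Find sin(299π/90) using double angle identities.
sin(299π/90) = 2 sin 299π/180 cos 299π/180 = -0.848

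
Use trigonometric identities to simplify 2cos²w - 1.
2cos²w - 1 = cos(2w) (using Double angle)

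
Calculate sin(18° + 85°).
sin(18° + 85°) = sin 18° cos 85° + cos 18° sin 85° = 0.9744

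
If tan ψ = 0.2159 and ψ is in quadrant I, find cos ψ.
cos ψ = 0.9775 (using tan²ψ + 1 = sec²ψ)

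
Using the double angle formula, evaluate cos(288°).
cos(288°) = cos²144° - sin²144° = 0.309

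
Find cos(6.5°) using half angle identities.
cos(6.5°) = √((1 + cos 13°)/2) = 0.9936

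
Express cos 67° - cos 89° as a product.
cos 67° - cos 89° = -2 sin(78°) sin(-11°)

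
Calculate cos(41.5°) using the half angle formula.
cos(41.5°) = √((1 + cos 83°)/2) = 0.749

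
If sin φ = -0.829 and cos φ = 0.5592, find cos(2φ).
cos(2φ) = cos²φ - sin²φ = -0.3745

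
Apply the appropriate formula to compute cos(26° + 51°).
cos(26° + 51°) = cos 26° cos 51° - sin 26° sin 51° = 0.225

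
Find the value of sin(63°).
sin(63°) = 0.891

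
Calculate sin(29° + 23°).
sin(29° + 23°) = sin 29° cos 23° + cos 29° sin 23° = 0.788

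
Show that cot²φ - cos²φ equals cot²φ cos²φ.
LHS = cos²φ/sin²φ - cos²φ = cos²φ(1/sin²φ - 1) = cos²φ · (1 - sin²φ)/sin²φ = cos²φ · cos²φ/sin²φ = cos²φ · cot²φ = RHS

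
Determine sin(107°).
sin(107°) = 0.9563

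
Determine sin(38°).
sin(38°) = 0.6157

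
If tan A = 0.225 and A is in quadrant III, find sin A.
sin A = -0.2195 (using tan²A + 1 = sec²A)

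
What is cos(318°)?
cos(318°) = 0.7431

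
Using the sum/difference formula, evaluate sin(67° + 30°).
sin(67° + 30°) = sin 67° cos 30° + cos 67° sin 30° = 0.9925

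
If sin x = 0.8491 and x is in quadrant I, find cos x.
cos x = 0.5282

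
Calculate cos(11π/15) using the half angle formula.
cos(11π/15) = -√((1 + cos 22π/15)/2) = -0.6691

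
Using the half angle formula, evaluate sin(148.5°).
sin(148.5°) = √((1 - cos 297°)/2) = 0.5225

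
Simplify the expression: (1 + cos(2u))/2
(1 + cos(2u))/2 = cos²u (using Power reduction)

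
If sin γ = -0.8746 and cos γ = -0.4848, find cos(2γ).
cos(2γ) = cos²γ - sin²γ = -0.5299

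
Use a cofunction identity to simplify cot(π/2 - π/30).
cot(π/2 - π/30) = tan(π/30)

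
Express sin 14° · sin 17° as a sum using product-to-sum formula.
sin 14° sin 17° = (1/2)[cos(14°-17°) - cos(14°+17°)]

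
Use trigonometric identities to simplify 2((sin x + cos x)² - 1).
2((sin x + cos x)² - 1) = 2(sin(2x)) (using Pythagorean + double angle)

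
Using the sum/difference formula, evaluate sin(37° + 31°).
sin(37° + 31°) = sin 37° cos 31° + cos 37° sin 31° = 0.9272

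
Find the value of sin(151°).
sin(151°) = 0.4848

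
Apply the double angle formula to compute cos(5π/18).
cos(5π/18) = cos²5π/36 - sin²5π/36 = 0.6428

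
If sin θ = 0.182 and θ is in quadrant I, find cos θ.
cos θ = 0.9833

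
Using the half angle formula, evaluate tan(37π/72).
tan(37π/72) = sin 37π/36 / (1 + cos 37π/36) = -22.9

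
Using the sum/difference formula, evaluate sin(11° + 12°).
sin(11° + 12°) = sin 11° cos 12° + cos 11° sin 12° = 0.3907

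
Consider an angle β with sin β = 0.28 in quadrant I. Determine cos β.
cos β = √(1 - sin²β) = 0.96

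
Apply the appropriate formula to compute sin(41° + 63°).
sin(41° + 63°) = sin 41° cos 63° + cos 41° sin 63° = 0.9703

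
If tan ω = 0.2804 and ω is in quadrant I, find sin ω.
sin ω = 0.27 (using tan²ω + 1 = sec²ω)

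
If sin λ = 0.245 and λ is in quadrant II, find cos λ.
cos λ = -0.9695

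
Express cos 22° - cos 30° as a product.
cos 22° - cos 30° = -2 sin(26°) sin(-4°)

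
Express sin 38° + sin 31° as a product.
sin 38° + sin 31° = 2 sin(34.5°) cos(3.5°)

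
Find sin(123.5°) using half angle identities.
sin(123.5°) = √((1 - cos 247°)/2) = 0.8339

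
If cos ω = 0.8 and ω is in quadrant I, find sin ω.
sin ω = 0.6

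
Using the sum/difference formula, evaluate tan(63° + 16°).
tan(63° + 16°) = (tan 63° + tan 16°)/(1 - tan 63° tan 16°) = 5.145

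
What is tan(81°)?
tan(81°) = 6.314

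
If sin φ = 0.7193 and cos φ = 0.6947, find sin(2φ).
sin(2φ) = 2 sin φ cos φ = 0.9994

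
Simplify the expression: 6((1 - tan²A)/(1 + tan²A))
6((1 - tan²A)/(1 + tan²A)) = 6(cos(2A)) (using Double angle)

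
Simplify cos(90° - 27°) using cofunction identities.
cos(90° - 27°) = sin(27°)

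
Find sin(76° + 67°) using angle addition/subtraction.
sin(76° + 67°) = sin 76° cos 67° + cos 76° sin 67° = 0.6018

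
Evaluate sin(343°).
sin(343°) = -0.2924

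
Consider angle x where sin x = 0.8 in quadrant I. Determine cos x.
cos x = √(1 - sin²x) = 0.6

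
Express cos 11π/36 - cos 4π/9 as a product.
cos 11π/36 - cos 4π/9 = -2 sin(3π/8) sin(-5π/72)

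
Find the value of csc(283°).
csc(283°) = -1.026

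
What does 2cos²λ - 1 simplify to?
2cos²λ - 1 = cos(2λ) (using Double angle)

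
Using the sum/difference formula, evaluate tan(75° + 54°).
tan(75° + 54°) = (tan 75° + tan 54°)/(1 - tan 75° tan 54°) = -1.235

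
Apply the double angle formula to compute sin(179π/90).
sin(179π/90) = 2 sin 179π/180 cos 179π/180 = -0.0349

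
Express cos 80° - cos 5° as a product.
cos 80° - cos 5° = -2 sin(42.5°) sin(37.5°)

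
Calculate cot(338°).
cot(338°) = -2.475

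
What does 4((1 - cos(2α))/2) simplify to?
4((1 - cos(2α))/2) = 4(sin²α) (using Power reduction)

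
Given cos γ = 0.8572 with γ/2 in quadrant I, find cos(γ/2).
cos(γ/2) = ±√((1 + cos γ)/2); positive since γ/2 ∈ QI, so cos(γ/2) = 0.9636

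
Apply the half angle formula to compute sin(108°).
sin(108°) = √((1 - cos 216°)/2) = 0.9511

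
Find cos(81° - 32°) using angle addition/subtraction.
cos(81° - 32°) = cos 81° cos 32° + sin 81° sin 32° = 0.6561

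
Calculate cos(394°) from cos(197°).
cos(394°) = cos²197° - sin²197° = 0.829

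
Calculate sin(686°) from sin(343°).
sin(686°) = 2 sin 343° cos 343° = -0.5592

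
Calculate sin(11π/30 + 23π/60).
sin(11π/30 + 23π/60) = sin 11π/30 cos 23π/60 + cos 11π/30 sin 23π/60 = √2/2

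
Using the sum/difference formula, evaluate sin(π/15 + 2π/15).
sin(π/15 + 2π/15) = sin π/15 cos 2π/15 + cos π/15 sin 2π/15 = 0.5878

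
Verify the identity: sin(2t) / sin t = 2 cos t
LHS = 2 sin t cos t / sin t = 2 cos t = RHS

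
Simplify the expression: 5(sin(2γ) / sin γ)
5(sin(2γ) / sin γ) = 5(2 cos γ) (using Double angle)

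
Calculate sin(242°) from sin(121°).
sin(242°) = 2 sin 121° cos 121° = -0.8829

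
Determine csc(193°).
csc(193°) = -4.445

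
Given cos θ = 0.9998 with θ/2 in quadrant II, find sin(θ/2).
sin(θ/2) = ±√((1 - cos θ)/2); positive since θ/2 ∈ QII, so sin(θ/2) = 0.01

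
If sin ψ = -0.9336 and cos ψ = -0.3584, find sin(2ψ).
sin(2ψ) = 2 sin ψ cos ψ = 0.6692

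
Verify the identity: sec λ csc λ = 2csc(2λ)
RHS = 2/sin(2λ) = 2/(2 sin λ cos λ) = 1/(sin λ cos λ) = (1/cos λ)(1/sin λ) = sec λ csc λ = LHS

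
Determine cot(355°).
cot(355°) = -11.43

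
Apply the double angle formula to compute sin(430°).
sin(430°) = 2 sin 215° cos 215° = 0.9397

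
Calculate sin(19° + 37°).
sin(19° + 37°) = sin 19° cos 37° + cos 19° sin 37° = 0.829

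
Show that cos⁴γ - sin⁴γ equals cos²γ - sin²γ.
LHS = (cos²γ - sin²γ)(cos²γ + sin²γ) = (cos²γ - sin²γ) · 1 = cos²γ - sin²γ = RHS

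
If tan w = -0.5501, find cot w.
cot w = 1/tan w = -1.818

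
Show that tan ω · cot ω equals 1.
LHS = (sin ω/cos ω) · (cos ω/sin ω) = 1 = RHS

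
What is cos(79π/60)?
cos(79π/60) = -0.5446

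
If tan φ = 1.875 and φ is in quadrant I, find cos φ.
cos φ = 0.4706 (using tan²φ + 1 = sec²φ)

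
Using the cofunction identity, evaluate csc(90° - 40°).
csc(90° - 40°) = sec(40°) = 1.305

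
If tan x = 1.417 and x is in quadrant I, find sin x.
sin x = 0.817 (using tan²x + 1 = sec²x)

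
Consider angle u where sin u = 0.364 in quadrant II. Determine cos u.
cos u = ±√(1 - sin²u) = -0.9314 (negative in QII)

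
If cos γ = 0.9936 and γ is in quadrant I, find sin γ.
sin γ = 0.113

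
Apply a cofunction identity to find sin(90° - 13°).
sin(90° - 13°) = cos(13°) = 0.9744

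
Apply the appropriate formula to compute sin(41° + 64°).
sin(41° + 64°) = sin 41° cos 64° + cos 41° sin 64° = (√6+√2)/4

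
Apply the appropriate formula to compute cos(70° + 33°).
cos(70° + 33°) = cos 70° cos 33° - sin 70° sin 33° = -0.225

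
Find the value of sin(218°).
sin(218°) = -0.6157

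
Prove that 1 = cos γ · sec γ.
RHS = cos γ · (1/cos γ) = 1 = LHS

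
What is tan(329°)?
tan(329°) = -0.6009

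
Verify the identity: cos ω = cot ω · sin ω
RHS = (cos ω/sin ω) · sin ω = cos ω = LHS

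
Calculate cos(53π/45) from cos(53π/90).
cos(53π/45) = cos²53π/90 - sin²53π/90 = -0.848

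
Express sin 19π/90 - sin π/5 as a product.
sin 19π/90 - sin π/5 = 2 cos(37π/180) sin(π/180)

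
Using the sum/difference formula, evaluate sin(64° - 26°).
sin(64° - 26°) = sin 64° cos 26° - cos 64° sin 26° = 0.6157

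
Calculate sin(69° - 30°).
sin(69° - 30°) = sin 69° cos 30° - cos 69° sin 30° = 0.6293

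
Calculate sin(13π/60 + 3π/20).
sin(13π/60 + 3π/20) = sin 13π/60 cos 3π/20 + cos 13π/60 sin 3π/20 = 0.9135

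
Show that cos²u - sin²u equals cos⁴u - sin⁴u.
RHS = (cos²u - sin²u)(cos²u + sin²u) = (cos²u - sin²u) · 1 = cos²u - sin²u = LHS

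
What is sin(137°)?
sin(137°) = 0.682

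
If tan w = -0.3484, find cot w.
cot w = 1/tan w = -2.87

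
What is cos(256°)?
cos(256°) = -0.2419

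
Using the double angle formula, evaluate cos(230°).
cos(230°) = cos²115° - sin²115° = -0.6428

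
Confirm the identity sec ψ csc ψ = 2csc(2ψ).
RHS = 2/sin(2ψ) = 2/(2 sin ψ cos ψ) = 1/(sin ψ cos ψ) = (1/cos ψ)(1/sin ψ) = sec ψ csc ψ = LHS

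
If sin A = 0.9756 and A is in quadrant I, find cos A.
cos A = 0.2196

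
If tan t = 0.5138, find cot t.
cot t = 1/tan t = 1.946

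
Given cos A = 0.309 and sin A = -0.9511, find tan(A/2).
tan(A/2) = sin A / (1 + cos A) = -0.7266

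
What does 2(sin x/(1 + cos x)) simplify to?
2(sin x/(1 + cos x)) = 2(tan(x/2)) (using Half angle)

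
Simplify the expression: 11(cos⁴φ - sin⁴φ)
11(cos⁴φ - sin⁴φ) = 11(cos(2φ)) (using Factoring + double angle)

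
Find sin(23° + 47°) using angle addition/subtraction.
sin(23° + 47°) = sin 23° cos 47° + cos 23° sin 47° = 0.9397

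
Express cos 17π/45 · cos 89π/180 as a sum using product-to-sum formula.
cos 17π/45 cos 89π/180 = (1/2)[cos(17π/45-89π/180) + cos(17π/45+89π/180)]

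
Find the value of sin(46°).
sin(46°) = 0.7193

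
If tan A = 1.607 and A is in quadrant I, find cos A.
cos A = 0.5283 (using tan²A + 1 = sec²A)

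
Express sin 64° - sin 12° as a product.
sin 64° - sin 12° = 2 cos(38°) sin(26°)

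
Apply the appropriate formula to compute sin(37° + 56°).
sin(37° + 56°) = sin 37° cos 56° + cos 37° sin 56° = 0.9986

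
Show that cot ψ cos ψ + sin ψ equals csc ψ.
LHS = cos²ψ/sin ψ + sin ψ = (cos²ψ + sin²ψ)/sin ψ = 1/sin ψ = csc ψ = RHS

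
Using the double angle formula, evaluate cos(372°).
cos(372°) = 1 - 2sin²186° = 0.9781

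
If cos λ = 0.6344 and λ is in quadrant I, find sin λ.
sin λ = 0.773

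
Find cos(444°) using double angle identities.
cos(444°) = 1 - 2sin²222° = 0.1045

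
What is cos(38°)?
cos(38°) = 0.788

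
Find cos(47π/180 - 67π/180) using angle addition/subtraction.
cos(47π/180 - 67π/180) = cos 47π/180 cos 67π/180 + sin 47π/180 sin 67π/180 = 0.9397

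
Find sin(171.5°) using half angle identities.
sin(171.5°) = √((1 - cos 343°)/2) = 0.1478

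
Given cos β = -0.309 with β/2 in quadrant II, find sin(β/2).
sin(β/2) = ±√((1 - cos β)/2); positive since β/2 ∈ QII, so sin(β/2) = 0.809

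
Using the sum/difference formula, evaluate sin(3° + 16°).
sin(3° + 16°) = sin 3° cos 16° + cos 3° sin 16° = 0.3256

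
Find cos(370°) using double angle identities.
cos(370°) = cos²185° - sin²185° = 0.9848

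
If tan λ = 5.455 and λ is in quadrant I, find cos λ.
cos λ = 0.1803 (using tan²λ + 1 = sec²λ)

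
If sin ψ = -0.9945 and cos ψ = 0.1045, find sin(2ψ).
sin(2ψ) = 2 sin ψ cos ψ = -0.2079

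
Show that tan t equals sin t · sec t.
RHS = sin t · (1/cos t) = sin t/cos t = tan t = LHS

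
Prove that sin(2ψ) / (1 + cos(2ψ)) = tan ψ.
LHS = 2 sin ψ cos ψ / (2cos²ψ) = sin ψ/cos ψ = tan ψ = RHS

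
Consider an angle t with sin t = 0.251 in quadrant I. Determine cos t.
cos t = √(1 - sin²t) = 0.968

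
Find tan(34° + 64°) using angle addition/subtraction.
tan(34° + 64°) = (tan 34° + tan 64°)/(1 - tan 34° tan 64°) = -7.115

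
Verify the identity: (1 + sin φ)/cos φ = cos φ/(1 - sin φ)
LHS = (1 + sin φ)(1 - sin φ) / (cos φ(1 - sin φ)) = (1 - sin²φ) / (cos φ(1 - sin φ)) = cos²φ / (cos φ(1 - sin φ)) = cos φ/(1 - sin φ) = RHS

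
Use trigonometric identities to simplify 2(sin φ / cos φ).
2(sin φ / cos φ) = 2(tan φ) (using Quotient identity)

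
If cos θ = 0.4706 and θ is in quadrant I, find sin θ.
sin θ = 0.8823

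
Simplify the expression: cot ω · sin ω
cot ω · sin ω = cos ω (using Quotient identity)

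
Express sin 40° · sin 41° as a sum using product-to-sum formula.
sin 40° sin 41° = (1/2)[cos(40°-41°) - cos(40°+41°)]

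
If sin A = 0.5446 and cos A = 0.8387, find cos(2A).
cos(2A) = cos²A - sin²A = 0.4068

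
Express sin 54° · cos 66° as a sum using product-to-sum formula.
sin 54° cos 66° = (1/2)[sin(54°+66°) + sin(54°-66°)]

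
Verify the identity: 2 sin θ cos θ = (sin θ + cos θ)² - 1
RHS = sin²θ + 2 sin θ cos θ + cos²θ - 1 = (sin²θ + cos²θ) + 2 sin θ cos θ - 1 = 1 + 2 sin θ cos θ - 1 = 2 sin θ cos θ = LHS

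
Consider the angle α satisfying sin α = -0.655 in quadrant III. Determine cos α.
cos α = ±√(1 - sin²α) = -0.7556 (negative in QIII)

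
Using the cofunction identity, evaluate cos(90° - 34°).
cos(90° - 34°) = sin(34°) = 0.5592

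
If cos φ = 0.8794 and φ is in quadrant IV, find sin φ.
sin φ = -0.4761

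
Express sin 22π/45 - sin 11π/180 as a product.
sin 22π/45 - sin 11π/180 = 2 cos(11π/40) sin(77π/360)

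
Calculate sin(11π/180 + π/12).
sin(11π/180 + π/12) = sin 11π/180 cos π/12 + cos 11π/180 sin π/12 = 0.4384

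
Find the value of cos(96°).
cos(96°) = -0.1045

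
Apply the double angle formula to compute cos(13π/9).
cos(13π/9) = cos²13π/18 - sin²13π/18 = -0.1736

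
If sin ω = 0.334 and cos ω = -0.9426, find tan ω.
tan ω = sin ω / cos ω = -0.3543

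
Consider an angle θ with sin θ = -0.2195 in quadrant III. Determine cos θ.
cos θ = ±√(1 - sin²θ) = -0.9756 (negative in QIII)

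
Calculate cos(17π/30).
cos(17π/30) = -0.2079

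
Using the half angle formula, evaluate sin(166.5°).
sin(166.5°) = √((1 - cos 333°)/2) = 0.2334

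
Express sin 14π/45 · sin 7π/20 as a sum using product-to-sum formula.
sin 14π/45 sin 7π/20 = (1/2)[cos(14π/45-7π/20) - cos(14π/45+7π/20)]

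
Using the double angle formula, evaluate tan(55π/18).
tan(55π/18) = 2 tan 55π/36 / (1 - tan²55π/36) = 0.1763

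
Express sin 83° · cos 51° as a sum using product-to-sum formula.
sin 83° cos 51° = (1/2)[sin(83°+51°) + sin(83°-51°)]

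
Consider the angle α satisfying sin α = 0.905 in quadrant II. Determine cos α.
cos α = ±√(1 - sin²α) = -0.4254 (negative in QII)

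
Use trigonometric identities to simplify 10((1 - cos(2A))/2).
10((1 - cos(2A))/2) = 10(sin²A) (using Power reduction)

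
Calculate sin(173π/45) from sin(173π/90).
sin(173π/45) = 2 sin 173π/90 cos 173π/90 = -0.4695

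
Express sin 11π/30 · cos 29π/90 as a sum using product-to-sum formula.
sin 11π/30 cos 29π/90 = (1/2)[sin(11π/30+29π/90) + sin(11π/30-29π/90)]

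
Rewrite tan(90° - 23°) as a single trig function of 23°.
tan(90° - 23°) = cot(23°)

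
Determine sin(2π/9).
sin(2π/9) = 0.6428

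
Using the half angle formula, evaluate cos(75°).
cos(75°) = √((1 + cos 150°)/2) = (√6-√2)/4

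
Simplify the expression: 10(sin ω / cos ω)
10(sin ω / cos ω) = 10(tan ω) (using Quotient identity)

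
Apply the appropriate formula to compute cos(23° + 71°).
cos(23° + 71°) = cos 23° cos 71° - sin 23° sin 71° = -0.06976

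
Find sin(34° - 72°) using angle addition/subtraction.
sin(34° - 72°) = sin 34° cos 72° - cos 34° sin 72° = -0.6157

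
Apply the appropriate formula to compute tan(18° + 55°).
tan(18° + 55°) = (tan 18° + tan 55°)/(1 - tan 18° tan 55°) = 3.271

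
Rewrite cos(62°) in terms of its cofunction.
cos(62°) = sin(90° - 62°) = sin(28°)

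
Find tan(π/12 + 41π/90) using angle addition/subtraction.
tan(π/12 + 41π/90) = (tan π/12 + tan 41π/90)/(1 - tan π/12 tan 41π/90) = -8.144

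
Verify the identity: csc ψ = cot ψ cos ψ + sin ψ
RHS = cos²ψ/sin ψ + sin ψ = (cos²ψ + sin²ψ)/sin ψ = 1/sin ψ = csc ψ = LHS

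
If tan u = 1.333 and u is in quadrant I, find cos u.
cos u = 0.6001 (using tan²u + 1 = sec²u)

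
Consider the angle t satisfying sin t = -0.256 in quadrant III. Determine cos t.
cos t = ±√(1 - sin²t) = -0.9667 (negative in QIII)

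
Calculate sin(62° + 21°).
sin(62° + 21°) = sin 62° cos 21° + cos 62° sin 21° = 0.9925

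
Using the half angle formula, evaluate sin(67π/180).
sin(67π/180) = √((1 - cos 67π/90)/2) = 0.9205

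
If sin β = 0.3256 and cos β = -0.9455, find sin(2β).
sin(2β) = 2 sin β cos β = -0.6157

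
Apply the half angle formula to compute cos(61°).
cos(61°) = √((1 + cos 122°)/2) = 0.4848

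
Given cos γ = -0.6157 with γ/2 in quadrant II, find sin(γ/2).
sin(γ/2) = ±√((1 - cos γ)/2); positive since γ/2 ∈ QII, so sin(γ/2) = 0.8988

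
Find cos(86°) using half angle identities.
cos(86°) = √((1 + cos 172°)/2) = 0.06976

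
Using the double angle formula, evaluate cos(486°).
cos(486°) = 1 - 2sin²243° = -0.5878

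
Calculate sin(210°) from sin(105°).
sin(210°) = 2 sin 105° cos 105° = -1/2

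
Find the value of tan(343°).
tan(343°) = -0.3057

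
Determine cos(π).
cos(π) = -1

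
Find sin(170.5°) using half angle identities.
sin(170.5°) = √((1 - cos 341°)/2) = 0.165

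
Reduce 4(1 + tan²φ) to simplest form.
4(1 + tan²φ) = 4(sec²φ) (using Pythagorean identity)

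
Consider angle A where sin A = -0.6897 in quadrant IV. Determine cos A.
cos A = √(1 - sin²A) = 0.7241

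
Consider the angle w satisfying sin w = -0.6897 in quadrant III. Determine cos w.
cos w = ±√(1 - sin²w) = -0.7241 (negative in QIII)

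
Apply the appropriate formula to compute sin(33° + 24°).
sin(33° + 24°) = sin 33° cos 24° + cos 33° sin 24° = 0.8387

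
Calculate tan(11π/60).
tan(11π/60) = 0.6494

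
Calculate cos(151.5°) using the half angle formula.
cos(151.5°) = -√((1 + cos 303°)/2) = -0.8788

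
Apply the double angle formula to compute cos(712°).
cos(712°) = cos²356° - sin²356° = 0.9903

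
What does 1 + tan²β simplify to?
1 + tan²β = sec²β (using Pythagorean identity)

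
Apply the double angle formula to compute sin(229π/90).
sin(229π/90) = 2 sin 229π/180 cos 229π/180 = 0.9903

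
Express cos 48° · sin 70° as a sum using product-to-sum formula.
cos 48° sin 70° = (1/2)[sin(48°+70°) - sin(48°-70°)]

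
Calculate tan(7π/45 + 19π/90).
tan(7π/45 + 19π/90) = (tan 7π/45 + tan 19π/90)/(1 - tan 7π/45 tan 19π/90) = 2.246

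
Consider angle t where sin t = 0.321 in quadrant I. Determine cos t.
cos t = √(1 - sin²t) = 0.9471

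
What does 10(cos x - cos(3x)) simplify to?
10(cos x - cos(3x)) = 10(2 sin(2x) sin x) (using Sum-to-product)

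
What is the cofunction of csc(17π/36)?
csc(17π/36) = sec(π/2 - 17π/36) = sec(π/36)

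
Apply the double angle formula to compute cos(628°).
cos(628°) = cos²314° - sin²314° = -0.0349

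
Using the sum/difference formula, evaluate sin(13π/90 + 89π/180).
sin(13π/90 + 89π/180) = sin 13π/90 cos 89π/180 + cos 13π/90 sin 89π/180 = 0.9063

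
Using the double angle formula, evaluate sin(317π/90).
sin(317π/90) = 2 sin 317π/180 cos 317π/180 = -0.9976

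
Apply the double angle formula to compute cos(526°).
cos(526°) = cos²263° - sin²263° = -0.9703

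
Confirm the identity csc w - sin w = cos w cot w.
LHS = 1/sin w - sin w = (1 - sin²w)/sin w = cos²w/sin w = cos w · (cos w/sin w) = cos w cot w = RHS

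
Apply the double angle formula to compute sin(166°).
sin(166°) = 2 sin 83° cos 83° = 0.2419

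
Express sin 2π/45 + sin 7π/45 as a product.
sin 2π/45 + sin 7π/45 = 2 sin(π/10) cos(-π/18)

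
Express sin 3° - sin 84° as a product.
sin 3° - sin 84° = 2 cos(43.5°) sin(-40.5°)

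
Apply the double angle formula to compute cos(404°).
cos(404°) = 1 - 2sin²202° = 0.7193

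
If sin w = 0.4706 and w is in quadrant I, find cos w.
cos w = 0.8823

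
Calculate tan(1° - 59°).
tan(1° - 59°) = (tan 1° - tan 59°)/(1 + tan 1° tan 59°) = -1.6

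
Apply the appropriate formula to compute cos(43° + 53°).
cos(43° + 53°) = cos 43° cos 53° - sin 43° sin 53° = -0.1045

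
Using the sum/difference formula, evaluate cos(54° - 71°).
cos(54° - 71°) = cos 54° cos 71° + sin 54° sin 71° = 0.9563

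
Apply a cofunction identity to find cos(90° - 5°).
cos(90° - 5°) = sin(5°) = 0.08716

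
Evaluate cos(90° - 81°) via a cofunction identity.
cos(90° - 81°) = sin(81°) = 0.9877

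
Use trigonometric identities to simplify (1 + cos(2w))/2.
(1 + cos(2w))/2 = cos²w (using Power reduction)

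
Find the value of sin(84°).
sin(84°) = 0.9945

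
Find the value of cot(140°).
cot(140°) = -1.192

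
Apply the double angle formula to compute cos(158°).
cos(158°) = cos²79° - sin²79° = -0.9272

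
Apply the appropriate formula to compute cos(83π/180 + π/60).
cos(83π/180 + π/60) = cos 83π/180 cos π/60 - sin 83π/180 sin π/60 = 0.06976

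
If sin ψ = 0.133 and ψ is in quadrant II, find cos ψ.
cos ψ = -0.9911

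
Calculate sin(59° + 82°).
sin(59° + 82°) = sin 59° cos 82° + cos 59° sin 82° = 0.6293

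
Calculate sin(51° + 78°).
sin(51° + 78°) = sin 51° cos 78° + cos 51° sin 78° = 0.7771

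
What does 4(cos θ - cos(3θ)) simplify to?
4(cos θ - cos(3θ)) = 4(2 sin(2θ) sin θ) (using Sum-to-product)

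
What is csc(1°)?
csc(1°) = 57.3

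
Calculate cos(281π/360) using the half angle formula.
cos(281π/360) = -√((1 + cos 281π/180)/2) = -0.7716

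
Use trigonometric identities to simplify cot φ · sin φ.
cot φ · sin φ = cos φ (using Quotient identity)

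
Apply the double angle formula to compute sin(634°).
sin(634°) = 2 sin 317° cos 317° = -0.9976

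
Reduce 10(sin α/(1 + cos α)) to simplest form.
10(sin α/(1 + cos α)) = 10(tan(α/2)) (using Half angle)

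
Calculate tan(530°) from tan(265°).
tan(530°) = 2 tan 265° / (1 - tan²265°) = -0.1763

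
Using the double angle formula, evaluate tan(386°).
tan(386°) = 2 tan 193° / (1 - tan²193°) = 0.4877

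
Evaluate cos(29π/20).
cos(29π/20) = -0.1564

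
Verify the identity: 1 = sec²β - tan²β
RHS = 1/cos²β - sin²β/cos²β = (1 - sin²β)/cos²β = cos²β/cos²β = 1 = LHS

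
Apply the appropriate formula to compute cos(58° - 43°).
cos(58° - 43°) = cos 58° cos 43° + sin 58° sin 43° = (√6+√2)/4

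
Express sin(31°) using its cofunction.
sin(31°) = cos(90° - 31°) = cos(59°)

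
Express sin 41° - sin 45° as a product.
sin 41° - sin 45° = 2 cos(43°) sin(-2°)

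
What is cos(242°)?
cos(242°) = -0.4695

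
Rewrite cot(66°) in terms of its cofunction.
cot(66°) = tan(90° - 66°) = tan(24°)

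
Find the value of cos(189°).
cos(189°) = -0.9877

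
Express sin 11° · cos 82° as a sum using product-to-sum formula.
sin 11° cos 82° = (1/2)[sin(11°+82°) + sin(11°-82°)]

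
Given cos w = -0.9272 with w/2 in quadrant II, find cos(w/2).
cos(w/2) = ±√((1 + cos w)/2); negative since w/2 ∈ QII, so cos(w/2) = -0.1908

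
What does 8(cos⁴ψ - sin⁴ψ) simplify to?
8(cos⁴ψ - sin⁴ψ) = 8(cos(2ψ)) (using Factoring + double angle)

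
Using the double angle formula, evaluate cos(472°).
cos(472°) = cos²236° - sin²236° = -0.3746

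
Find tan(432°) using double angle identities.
tan(432°) = 2 tan 216° / (1 - tan²216°) = 3.078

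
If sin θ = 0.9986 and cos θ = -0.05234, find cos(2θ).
cos(2θ) = cos²θ - sin²θ = -0.9945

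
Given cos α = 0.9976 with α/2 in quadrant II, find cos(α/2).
cos(α/2) = ±√((1 + cos α)/2); negative since α/2 ∈ QII, so cos(α/2) = -0.9994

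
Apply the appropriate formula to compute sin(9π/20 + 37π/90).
sin(9π/20 + 37π/90) = sin 9π/20 cos 37π/90 + cos 9π/20 sin 37π/90 = 0.4226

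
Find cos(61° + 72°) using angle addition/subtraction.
cos(61° + 72°) = cos 61° cos 72° - sin 61° sin 72° = -0.682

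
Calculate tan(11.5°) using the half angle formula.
tan(11.5°) = sin 23° / (1 + cos 23°) = 0.2035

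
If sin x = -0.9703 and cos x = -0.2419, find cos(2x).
cos(2x) = cos²x - sin²x = -0.883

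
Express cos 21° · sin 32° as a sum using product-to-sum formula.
cos 21° sin 32° = (1/2)[sin(21°+32°) - sin(21°-32°)]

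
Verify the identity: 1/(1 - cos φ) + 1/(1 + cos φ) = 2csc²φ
LHS = [(1 + cos φ) + (1 - cos φ)] / [(1 - cos φ)(1 + cos φ)] = 2/(1 - cos²φ) = 2/sin²φ = 2csc²φ = RHS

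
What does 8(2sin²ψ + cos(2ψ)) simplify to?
8(2sin²ψ + cos(2ψ)) = 8 (using Double angle)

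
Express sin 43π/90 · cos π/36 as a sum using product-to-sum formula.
sin 43π/90 cos π/36 = (1/2)[sin(43π/90+π/36) + sin(43π/90-π/36)]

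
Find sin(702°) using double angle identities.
sin(702°) = 2 sin 351° cos 351° = -0.309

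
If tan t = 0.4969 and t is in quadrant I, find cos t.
cos t = 0.8955 (using tan²t + 1 = sec²t)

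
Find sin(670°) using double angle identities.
sin(670°) = 2 sin 335° cos 335° = -0.766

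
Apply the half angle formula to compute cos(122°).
cos(122°) = -√((1 + cos 244°)/2) = -0.5299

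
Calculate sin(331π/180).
sin(331π/180) = -0.4848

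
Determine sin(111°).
sin(111°) = 0.9336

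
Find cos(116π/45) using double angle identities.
cos(116π/45) = cos²58π/45 - sin²58π/45 = -0.2419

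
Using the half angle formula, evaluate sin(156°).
sin(156°) = √((1 - cos 312°)/2) = 0.4067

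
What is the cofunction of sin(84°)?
sin(84°) = cos(90° - 84°) = cos(6°)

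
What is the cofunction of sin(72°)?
sin(72°) = cos(90° - 72°) = cos(18°)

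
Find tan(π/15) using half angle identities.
tan(π/15) = sin 2π/15 / (1 + cos 2π/15) = 0.2126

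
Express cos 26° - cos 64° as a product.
cos 26° - cos 64° = -2 sin(45°) sin(-19°)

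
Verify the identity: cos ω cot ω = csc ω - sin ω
RHS = 1/sin ω - sin ω = (1 - sin²ω)/sin ω = cos²ω/sin ω = cos ω · (cos ω/sin ω) = cos ω cot ω = LHS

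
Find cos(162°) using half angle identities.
cos(162°) = -√((1 + cos 324°)/2) = -0.9511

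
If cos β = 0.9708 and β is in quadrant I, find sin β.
sin β = 0.2399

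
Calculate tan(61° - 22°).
tan(61° - 22°) = (tan 61° - tan 22°)/(1 + tan 61° tan 22°) = 0.8098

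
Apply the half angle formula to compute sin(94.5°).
sin(94.5°) = √((1 - cos 189°)/2) = 0.9969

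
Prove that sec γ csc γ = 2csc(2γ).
RHS = 2/sin(2γ) = 2/(2 sin γ cos γ) = 1/(sin γ cos γ) = (1/cos γ)(1/sin γ) = sec γ csc γ = LHS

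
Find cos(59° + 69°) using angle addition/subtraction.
cos(59° + 69°) = cos 59° cos 69° - sin 59° sin 69° = -0.6157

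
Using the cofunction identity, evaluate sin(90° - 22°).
sin(90° - 22°) = cos(22°) = 0.9272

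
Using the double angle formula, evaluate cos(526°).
cos(526°) = cos²263° - sin²263° = -0.9703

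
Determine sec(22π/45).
sec(22π/45) = 28.65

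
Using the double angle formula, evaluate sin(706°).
sin(706°) = 2 sin 353° cos 353° = -0.2419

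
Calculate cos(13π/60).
cos(13π/60) = 0.7771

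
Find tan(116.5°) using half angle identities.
tan(116.5°) = sin 233° / (1 + cos 233°) = -2.006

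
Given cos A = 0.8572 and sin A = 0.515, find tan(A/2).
tan(A/2) = sin A / (1 + cos A) = 0.2773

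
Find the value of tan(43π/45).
tan(43π/45) = -0.1405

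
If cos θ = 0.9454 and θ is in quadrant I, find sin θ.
sin θ = 0.3259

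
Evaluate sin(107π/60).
sin(107π/60) = -0.6293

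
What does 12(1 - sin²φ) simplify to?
12(1 - sin²φ) = 12(cos²φ) (using Pythagorean identity)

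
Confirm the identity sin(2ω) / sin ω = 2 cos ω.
LHS = 2 sin ω cos ω / sin ω = 2 cos ω = RHS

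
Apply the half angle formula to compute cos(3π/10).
cos(3π/10) = √((1 + cos 3π/5)/2) = 0.5878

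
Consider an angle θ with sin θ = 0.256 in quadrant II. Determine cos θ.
cos θ = ±√(1 - sin²θ) = -0.9667 (negative in QII)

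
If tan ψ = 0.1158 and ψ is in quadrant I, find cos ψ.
cos ψ = 0.9934 (using tan²ψ + 1 = sec²ψ)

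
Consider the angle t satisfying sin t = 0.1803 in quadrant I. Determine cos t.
cos t = √(1 - sin²t) = 0.9836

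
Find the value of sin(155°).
sin(155°) = 0.4226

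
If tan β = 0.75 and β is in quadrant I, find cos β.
cos β = 0.8 (using tan²β + 1 = sec²β)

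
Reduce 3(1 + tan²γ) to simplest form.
3(1 + tan²γ) = 3(sec²γ) (using Pythagorean identity)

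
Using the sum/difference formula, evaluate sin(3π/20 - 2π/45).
sin(3π/20 - 2π/45) = sin 3π/20 cos 2π/45 - cos 3π/20 sin 2π/45 = 0.3256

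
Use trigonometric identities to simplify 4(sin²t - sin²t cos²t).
4(sin²t - sin²t cos²t) = 4(sin⁴t) (using Factoring)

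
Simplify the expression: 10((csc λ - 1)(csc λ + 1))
10((csc λ - 1)(csc λ + 1)) = 10(cot²λ) (using Diff. of squares)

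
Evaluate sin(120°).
sin(120°) = √3/2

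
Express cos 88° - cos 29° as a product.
cos 88° - cos 29° = -2 sin(58.5°) sin(29.5°)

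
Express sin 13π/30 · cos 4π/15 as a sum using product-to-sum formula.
sin 13π/30 cos 4π/15 = (1/2)[sin(13π/30+4π/15) + sin(13π/30-4π/15)]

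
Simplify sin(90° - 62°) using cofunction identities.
sin(90° - 62°) = cos(62°)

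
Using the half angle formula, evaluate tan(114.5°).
tan(114.5°) = sin 229° / (1 + cos 229°) = -2.194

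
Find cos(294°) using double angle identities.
cos(294°) = cos²147° - sin²147° = 0.4067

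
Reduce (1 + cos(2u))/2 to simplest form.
(1 + cos(2u))/2 = cos²u (using Power reduction)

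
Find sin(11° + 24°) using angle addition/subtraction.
sin(11° + 24°) = sin 11° cos 24° + cos 11° sin 24° = 0.5736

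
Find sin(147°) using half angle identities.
sin(147°) = √((1 - cos 294°)/2) = 0.5446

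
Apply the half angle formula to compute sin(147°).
sin(147°) = √((1 - cos 294°)/2) = 0.5446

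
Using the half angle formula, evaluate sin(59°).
sin(59°) = √((1 - cos 118°)/2) = 0.8572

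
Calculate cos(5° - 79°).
cos(5° - 79°) = cos 5° cos 79° + sin 5° sin 79° = 0.2756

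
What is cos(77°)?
cos(77°) = 0.225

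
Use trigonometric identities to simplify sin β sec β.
sin β sec β = tan β (using Reciprocal + quotient)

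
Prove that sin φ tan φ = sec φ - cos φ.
RHS = 1/cos φ - cos φ = (1 - cos²φ)/cos φ = sin²φ/cos φ = sin φ · (sin φ/cos φ) = sin φ tan φ = LHS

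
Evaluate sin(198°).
sin(198°) = -0.309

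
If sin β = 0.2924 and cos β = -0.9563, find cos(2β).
cos(2β) = cos²β - sin²β = 0.829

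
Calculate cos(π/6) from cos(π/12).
cos(π/6) = cos²π/12 - sin²π/12 = √3/2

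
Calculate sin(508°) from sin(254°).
sin(508°) = 2 sin 254° cos 254° = 0.5299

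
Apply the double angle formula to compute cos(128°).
cos(128°) = cos²64° - sin²64° = -0.6157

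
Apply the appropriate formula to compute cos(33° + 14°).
cos(33° + 14°) = cos 33° cos 14° - sin 33° sin 14° = 0.682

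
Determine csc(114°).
csc(114°) = 1.095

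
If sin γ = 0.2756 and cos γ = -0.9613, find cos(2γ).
cos(2γ) = cos²γ - sin²γ = 0.8481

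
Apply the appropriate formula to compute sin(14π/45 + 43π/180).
sin(14π/45 + 43π/180) = sin 14π/45 cos 43π/180 + cos 14π/45 sin 43π/180 = 0.9877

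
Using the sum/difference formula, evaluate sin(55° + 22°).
sin(55° + 22°) = sin 55° cos 22° + cos 55° sin 22° = 0.9744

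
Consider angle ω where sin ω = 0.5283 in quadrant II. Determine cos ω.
cos ω = ±√(1 - sin²ω) = -0.8491 (negative in QII)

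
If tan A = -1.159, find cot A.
cot A = 1/tan A = -0.8628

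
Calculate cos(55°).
cos(55°) = 0.5736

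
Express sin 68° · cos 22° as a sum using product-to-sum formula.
sin 68° cos 22° = (1/2)[sin(68°+22°) + sin(68°-22°)]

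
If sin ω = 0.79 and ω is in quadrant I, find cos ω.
cos ω = 0.6131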